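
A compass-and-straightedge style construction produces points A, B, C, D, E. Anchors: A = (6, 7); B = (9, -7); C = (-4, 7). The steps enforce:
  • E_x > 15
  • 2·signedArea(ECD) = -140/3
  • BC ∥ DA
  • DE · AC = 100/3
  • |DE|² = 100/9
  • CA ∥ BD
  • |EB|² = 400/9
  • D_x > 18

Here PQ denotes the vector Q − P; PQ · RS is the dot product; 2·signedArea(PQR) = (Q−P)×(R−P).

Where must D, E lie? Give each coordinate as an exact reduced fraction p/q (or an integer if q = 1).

D = (19, -7)
E = (47/3, -7)

1. D_x = 19  [BC ∥ DA ∩ CA ∥ BD]
2. D_y = -7  [BC ∥ DA ∩ CA ∥ BD]
   → D = (19, -7)
3. E_x = 47/3  [2·signedArea(ECD) = -140/3 ∩ DE · AC = 100/3]
4. E_y = -7  [2·signedArea(ECD) = -140/3 ∩ DE · AC = 100/3]
   → E = (47/3, -7)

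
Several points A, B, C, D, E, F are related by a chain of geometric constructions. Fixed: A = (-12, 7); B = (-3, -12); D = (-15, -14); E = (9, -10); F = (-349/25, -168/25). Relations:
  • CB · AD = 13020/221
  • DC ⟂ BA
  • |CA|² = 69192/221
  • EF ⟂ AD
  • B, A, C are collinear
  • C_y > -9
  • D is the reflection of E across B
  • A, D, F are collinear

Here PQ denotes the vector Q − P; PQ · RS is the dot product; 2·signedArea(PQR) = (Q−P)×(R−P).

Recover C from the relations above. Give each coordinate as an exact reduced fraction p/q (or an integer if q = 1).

C = (-978/221, -1987/221)

1. C_x = -978/221  [B, A, C are collinear ∩ DC ⟂ BA]
2. C_y = -1987/221  [B, A, C are collinear ∩ DC ⟂ BA]
   → C = (-978/221, -1987/221)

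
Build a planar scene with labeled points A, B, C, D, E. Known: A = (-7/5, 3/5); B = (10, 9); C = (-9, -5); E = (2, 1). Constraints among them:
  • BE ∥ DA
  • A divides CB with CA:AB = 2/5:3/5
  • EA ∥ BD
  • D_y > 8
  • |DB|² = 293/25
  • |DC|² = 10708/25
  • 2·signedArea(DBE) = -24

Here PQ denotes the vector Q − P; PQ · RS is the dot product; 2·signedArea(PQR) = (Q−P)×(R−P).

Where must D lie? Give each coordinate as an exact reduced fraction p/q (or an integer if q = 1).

1. D_x = 33/5  [BE ∥ DA ∩ EA ∥ BD]
2. D_y = 43/5  [BE ∥ DA ∩ EA ∥ BD]
   → D = (33/5, 43/5)

D = (33/5, 43/5)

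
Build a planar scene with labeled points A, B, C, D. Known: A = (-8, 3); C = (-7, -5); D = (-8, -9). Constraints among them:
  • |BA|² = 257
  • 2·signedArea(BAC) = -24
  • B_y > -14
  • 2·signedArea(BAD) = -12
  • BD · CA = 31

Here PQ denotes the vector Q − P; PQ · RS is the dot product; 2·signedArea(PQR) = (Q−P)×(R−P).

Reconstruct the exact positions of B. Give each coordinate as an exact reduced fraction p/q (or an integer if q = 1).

1. B_x = -9  [2·signedArea(BAD) = -12 ∩ 2·signedArea(BAC) = -24]
2. B_y = -13  [2·signedArea(BAD) = -12 ∩ 2·signedArea(BAC) = -24]
   → B = (-9, -13)

B = (-9, -13)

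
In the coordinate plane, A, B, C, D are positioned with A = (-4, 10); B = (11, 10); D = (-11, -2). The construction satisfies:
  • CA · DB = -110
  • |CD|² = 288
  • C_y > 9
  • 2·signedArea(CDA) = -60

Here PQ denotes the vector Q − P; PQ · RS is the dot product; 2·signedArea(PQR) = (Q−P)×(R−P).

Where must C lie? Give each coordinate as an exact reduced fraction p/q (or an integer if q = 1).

C = (1, 10)

1. C_x = 1  [2·signedArea(CDA) = -60 ∩ CA · DB = -110]
2. C_y = 10  [2·signedArea(CDA) = -60 ∩ CA · DB = -110]
   → C = (1, 10)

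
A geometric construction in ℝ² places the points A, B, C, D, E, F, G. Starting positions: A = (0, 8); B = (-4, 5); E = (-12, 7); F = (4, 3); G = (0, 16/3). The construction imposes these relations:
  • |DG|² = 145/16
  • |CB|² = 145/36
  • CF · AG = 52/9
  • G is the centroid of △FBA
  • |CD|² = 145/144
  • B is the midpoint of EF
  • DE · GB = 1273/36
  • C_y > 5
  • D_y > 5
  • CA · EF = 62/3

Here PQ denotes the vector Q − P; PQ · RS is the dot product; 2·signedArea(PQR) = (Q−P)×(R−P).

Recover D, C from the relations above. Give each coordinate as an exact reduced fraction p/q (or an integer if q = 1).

C = (-2, 31/6)
D = (-3, 61/12)

1. D_x = -3  [line 4·x + 1/3·y + 371/36 = 0 ∩ |DG|² = 145/16]
2. D_y = 61/12  [line 4·x + 1/3·y + 371/36 = 0 ∩ |DG|² = 145/16]
   → D = (-3, 61/12)
3. C_x = -2  [CA · EF = 62/3 ∩ CF · AG = 52/9]
4. C_y = 31/6  [CA · EF = 62/3 ∩ CF · AG = 52/9]
   → C = (-2, 31/6)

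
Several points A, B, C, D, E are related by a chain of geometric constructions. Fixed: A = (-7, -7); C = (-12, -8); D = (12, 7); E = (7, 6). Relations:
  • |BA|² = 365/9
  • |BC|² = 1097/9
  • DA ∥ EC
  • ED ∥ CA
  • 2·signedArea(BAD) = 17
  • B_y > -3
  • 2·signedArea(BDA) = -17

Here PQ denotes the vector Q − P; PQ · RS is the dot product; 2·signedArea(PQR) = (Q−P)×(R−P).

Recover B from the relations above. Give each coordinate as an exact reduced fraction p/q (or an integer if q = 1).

B = (-7/3, -8/3)

1. B_x = -7/3  [line -14·x + 19·y + 18 = 0 ∩ |BA|² = 365/9]
2. B_y = -8/3  [line -14·x + 19·y + 18 = 0 ∩ |BA|² = 365/9]
   → B = (-7/3, -8/3)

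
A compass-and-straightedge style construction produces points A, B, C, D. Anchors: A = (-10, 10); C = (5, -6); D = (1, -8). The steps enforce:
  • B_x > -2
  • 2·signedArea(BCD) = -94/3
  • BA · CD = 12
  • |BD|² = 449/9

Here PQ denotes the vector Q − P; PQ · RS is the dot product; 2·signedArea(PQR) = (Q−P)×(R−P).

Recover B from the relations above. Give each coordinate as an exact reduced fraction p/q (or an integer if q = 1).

B = (-4/3, -4/3)

1. B_x = -4/3  [BA · CD = 12 ∩ 2·signedArea(BCD) = -94/3]
2. B_y = -4/3  [BA · CD = 12 ∩ 2·signedArea(BCD) = -94/3]
   → B = (-4/3, -4/3)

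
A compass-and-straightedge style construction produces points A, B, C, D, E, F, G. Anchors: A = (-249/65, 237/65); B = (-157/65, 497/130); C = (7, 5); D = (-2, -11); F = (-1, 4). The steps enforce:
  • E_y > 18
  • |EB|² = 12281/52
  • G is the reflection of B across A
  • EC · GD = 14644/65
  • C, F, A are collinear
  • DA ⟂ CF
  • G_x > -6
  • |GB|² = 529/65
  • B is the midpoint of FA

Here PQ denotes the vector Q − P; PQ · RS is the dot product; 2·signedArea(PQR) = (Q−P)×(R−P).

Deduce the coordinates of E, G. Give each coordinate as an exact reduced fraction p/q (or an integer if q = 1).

1. G_x = -341/65  [G is the reflection of B across A]
2. G_y = 451/130  [G is the reflection of B across A]
   → G = (-341/65, 451/130)
3. E_x = 0  [line -211/65·x + 1881/130·y + -35739/130 = 0 ∩ |EB|² = 12281/52]
4. E_y = 19  [line -211/65·x + 1881/130·y + -35739/130 = 0 ∩ |EB|² = 12281/52]
   → E = (0, 19)

E = (0, 19)
G = (-341/65, 451/130)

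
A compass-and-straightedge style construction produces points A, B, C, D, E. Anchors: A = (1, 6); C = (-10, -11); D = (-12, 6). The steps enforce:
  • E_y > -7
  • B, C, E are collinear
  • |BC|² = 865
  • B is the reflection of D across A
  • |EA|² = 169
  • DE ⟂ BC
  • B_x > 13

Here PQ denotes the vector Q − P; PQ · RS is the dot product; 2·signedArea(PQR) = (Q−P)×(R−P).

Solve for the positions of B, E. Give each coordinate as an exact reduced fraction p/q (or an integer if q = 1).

B = (14, 6)
E = (-2866/865, -5418/865)

1. B_x = 14  [B is the reflection of D across A]
2. B_y = 6  [B is the reflection of D across A]
   → B = (14, 6)
3. E_x = -2866/865  [B, C, E are collinear ∩ DE ⟂ BC]
4. E_y = -5418/865  [B, C, E are collinear ∩ DE ⟂ BC]
   → E = (-2866/865, -5418/865)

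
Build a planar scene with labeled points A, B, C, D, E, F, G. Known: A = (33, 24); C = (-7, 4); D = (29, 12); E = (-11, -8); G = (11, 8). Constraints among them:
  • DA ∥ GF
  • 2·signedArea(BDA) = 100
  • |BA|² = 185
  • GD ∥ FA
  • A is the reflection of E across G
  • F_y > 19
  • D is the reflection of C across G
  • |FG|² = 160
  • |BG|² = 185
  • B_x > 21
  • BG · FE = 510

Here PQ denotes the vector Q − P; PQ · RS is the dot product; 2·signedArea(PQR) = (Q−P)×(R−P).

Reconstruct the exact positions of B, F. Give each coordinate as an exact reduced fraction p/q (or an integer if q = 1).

B = (22, 16)
F = (15, 20)

1. B_x = 22  [line -12·x + 4·y + 200 = 0 ∩ |BG|² = 185]
2. B_y = 16  [line -12·x + 4·y + 200 = 0 ∩ |BG|² = 185]
   → B = (22, 16)
3. F_x = 15  [BG · FE = 510 ∩ GD ∥ FA]
4. F_y = 20  [BG · FE = 510 ∩ GD ∥ FA]
   → F = (15, 20)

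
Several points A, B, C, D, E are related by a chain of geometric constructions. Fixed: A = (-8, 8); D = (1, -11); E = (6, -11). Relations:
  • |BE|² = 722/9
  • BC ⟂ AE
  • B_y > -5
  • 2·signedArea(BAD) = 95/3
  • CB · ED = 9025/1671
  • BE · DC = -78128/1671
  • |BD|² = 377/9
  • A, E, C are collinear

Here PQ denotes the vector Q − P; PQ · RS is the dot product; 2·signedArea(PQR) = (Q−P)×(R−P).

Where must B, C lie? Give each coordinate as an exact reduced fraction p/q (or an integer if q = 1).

1. B_x = -1/3  [line 19·x + 9·y + 145/3 = 0 ∩ |BE|² = 722/9]
2. B_y = -14/3  [line 19·x + 9·y + 145/3 = 0 ∩ |BE|² = 722/9]
   → B = (-1/3, -14/3)
3. C_x = 416/557  [BE · DC = -78128/1671 ∩ A, E, C are collinear]
4. C_y = -2156/557  [BE · DC = -78128/1671 ∩ A, E, C are collinear]
   → C = (416/557, -2156/557)

B = (-1/3, -14/3)
C = (416/557, -2156/557)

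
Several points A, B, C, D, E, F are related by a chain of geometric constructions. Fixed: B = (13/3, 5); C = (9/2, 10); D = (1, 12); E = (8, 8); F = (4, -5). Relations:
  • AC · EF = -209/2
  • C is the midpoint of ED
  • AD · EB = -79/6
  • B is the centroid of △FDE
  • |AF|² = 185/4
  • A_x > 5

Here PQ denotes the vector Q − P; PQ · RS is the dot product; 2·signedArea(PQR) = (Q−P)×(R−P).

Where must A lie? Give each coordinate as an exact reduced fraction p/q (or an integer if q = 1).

1. A_x = 6  [AC · EF = -209/2 ∩ AD · EB = -79/6]
2. A_y = 3/2  [AC · EF = -209/2 ∩ AD · EB = -79/6]
   → A = (6, 3/2)

A = (6, 3/2)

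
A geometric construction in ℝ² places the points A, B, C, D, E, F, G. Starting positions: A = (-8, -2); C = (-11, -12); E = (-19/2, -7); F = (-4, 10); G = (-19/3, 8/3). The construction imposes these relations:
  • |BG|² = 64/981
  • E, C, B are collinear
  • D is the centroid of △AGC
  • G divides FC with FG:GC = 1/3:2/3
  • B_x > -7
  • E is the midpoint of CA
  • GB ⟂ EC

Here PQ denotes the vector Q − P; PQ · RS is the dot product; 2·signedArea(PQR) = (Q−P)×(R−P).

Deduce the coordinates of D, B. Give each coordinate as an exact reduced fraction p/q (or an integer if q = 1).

1. D_x = -76/9  [D is the centroid of △AGC]
2. D_y = -34/9  [D is the centroid of △AGC]
   → D = (-76/9, -34/9)
3. B_x = -717/109  [E, C, B are collinear ∩ GB ⟂ EC]
4. B_y = 896/327  [E, C, B are collinear ∩ GB ⟂ EC]
   → B = (-717/109, 896/327)

B = (-717/109, 896/327)
D = (-76/9, -34/9)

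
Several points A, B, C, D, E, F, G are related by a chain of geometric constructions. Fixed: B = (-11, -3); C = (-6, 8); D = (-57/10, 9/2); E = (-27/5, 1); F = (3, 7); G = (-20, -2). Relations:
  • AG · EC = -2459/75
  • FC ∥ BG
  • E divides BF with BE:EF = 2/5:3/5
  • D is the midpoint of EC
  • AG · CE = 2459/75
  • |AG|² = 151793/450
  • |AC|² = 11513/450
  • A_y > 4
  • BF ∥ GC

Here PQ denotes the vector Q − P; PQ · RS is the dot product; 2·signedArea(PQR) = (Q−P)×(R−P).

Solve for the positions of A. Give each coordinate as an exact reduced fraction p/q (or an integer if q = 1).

1. A_x = -27/10  [line -3/5·x + 7·y + -2309/75 = 0 ∩ |AG|² = 151793/450]
2. A_y = 25/6  [line -3/5·x + 7·y + -2309/75 = 0 ∩ |AG|² = 151793/450]
   → A = (-27/10, 25/6)

A = (-27/10, 25/6)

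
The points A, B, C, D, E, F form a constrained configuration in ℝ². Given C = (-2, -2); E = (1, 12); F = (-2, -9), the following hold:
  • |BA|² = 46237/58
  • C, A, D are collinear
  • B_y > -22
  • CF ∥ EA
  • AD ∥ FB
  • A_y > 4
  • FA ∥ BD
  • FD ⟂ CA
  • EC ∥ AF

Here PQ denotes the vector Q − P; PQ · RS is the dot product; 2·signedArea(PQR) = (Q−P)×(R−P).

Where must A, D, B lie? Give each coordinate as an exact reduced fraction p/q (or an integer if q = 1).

1. A_x = 1  [EC ∥ AF ∩ CF ∥ EA]
2. A_y = 5  [EC ∥ AF ∩ CF ∥ EA]
   → A = (1, 5)
3. D_x = -263/58  [C, A, D are collinear ∩ FD ⟂ CA]
4. D_y = -459/58  [C, A, D are collinear ∩ FD ⟂ CA]
   → D = (-263/58, -459/58)
5. B_x = -437/58  [FA ∥ BD ∩ AD ∥ FB]
6. B_y = -1271/58  [FA ∥ BD ∩ AD ∥ FB]
   → B = (-437/58, -1271/58)

A = (1, 5)
B = (-437/58, -1271/58)
D = (-263/58, -459/58)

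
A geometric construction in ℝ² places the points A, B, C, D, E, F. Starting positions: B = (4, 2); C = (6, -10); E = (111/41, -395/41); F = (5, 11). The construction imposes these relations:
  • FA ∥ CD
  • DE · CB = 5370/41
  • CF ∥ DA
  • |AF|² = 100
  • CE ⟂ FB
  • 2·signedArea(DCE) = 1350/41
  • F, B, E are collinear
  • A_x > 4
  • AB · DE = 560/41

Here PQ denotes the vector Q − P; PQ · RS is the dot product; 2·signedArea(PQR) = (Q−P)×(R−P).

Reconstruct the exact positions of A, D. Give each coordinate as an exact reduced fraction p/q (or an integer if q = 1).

1. D_x = 6  [DE · CB = 5370/41 ∩ 2·signedArea(DCE) = 1350/41]
2. D_y = -20  [DE · CB = 5370/41 ∩ 2·signedArea(DCE) = 1350/41]
   → D = (6, -20)
3. A_x = 5  [AB · DE = 560/41 ∩ CF ∥ DA]
4. A_y = 1  [AB · DE = 560/41 ∩ CF ∥ DA]
   → A = (5, 1)

A = (5, 1)
D = (6, -20)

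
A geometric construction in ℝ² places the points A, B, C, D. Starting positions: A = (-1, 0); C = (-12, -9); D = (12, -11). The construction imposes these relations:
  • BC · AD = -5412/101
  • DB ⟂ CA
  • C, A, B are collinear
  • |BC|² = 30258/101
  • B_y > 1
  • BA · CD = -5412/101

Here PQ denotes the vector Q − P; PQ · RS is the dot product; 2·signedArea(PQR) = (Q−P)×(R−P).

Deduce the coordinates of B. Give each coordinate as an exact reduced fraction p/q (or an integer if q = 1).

B = (141/101, 198/101)

1. B_x = 141/101  [C, A, B are collinear ∩ DB ⟂ CA]
2. B_y = 198/101  [C, A, B are collinear ∩ DB ⟂ CA]
   → B = (141/101, 198/101)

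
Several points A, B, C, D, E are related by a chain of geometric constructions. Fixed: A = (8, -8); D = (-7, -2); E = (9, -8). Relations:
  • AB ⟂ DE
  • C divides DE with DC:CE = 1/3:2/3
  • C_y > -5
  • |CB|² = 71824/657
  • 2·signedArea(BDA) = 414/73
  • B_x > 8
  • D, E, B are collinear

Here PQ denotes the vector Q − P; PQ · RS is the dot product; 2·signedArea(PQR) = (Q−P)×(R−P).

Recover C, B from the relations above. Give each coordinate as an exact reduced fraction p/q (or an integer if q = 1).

B = (593/73, -560/73)
C = (-5/3, -4)

1. C_x = -5/3  [C divides DE with DC:CE = 1/3:2/3]
2. C_y = -4  [C divides DE with DC:CE = 1/3:2/3]
   → C = (-5/3, -4)
3. B_x = 593/73  [D, E, B are collinear ∩ AB ⟂ DE]
4. B_y = -560/73  [D, E, B are collinear ∩ AB ⟂ DE]
   → B = (593/73, -560/73)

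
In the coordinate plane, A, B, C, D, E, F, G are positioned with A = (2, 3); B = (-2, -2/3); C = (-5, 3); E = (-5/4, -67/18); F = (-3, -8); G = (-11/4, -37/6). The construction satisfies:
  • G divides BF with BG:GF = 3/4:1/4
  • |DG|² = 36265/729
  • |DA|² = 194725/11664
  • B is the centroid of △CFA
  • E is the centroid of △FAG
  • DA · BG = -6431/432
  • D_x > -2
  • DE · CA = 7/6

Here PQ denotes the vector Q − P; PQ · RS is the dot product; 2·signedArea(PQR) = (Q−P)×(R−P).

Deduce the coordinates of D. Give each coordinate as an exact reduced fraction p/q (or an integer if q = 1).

1. D_x = -17/12  [DE · CA = 7/6 ∩ DA · BG = -6431/432]
2. D_y = 41/54  [DE · CA = 7/6 ∩ DA · BG = -6431/432]
   → D = (-17/12, 41/54)

D = (-17/12, 41/54)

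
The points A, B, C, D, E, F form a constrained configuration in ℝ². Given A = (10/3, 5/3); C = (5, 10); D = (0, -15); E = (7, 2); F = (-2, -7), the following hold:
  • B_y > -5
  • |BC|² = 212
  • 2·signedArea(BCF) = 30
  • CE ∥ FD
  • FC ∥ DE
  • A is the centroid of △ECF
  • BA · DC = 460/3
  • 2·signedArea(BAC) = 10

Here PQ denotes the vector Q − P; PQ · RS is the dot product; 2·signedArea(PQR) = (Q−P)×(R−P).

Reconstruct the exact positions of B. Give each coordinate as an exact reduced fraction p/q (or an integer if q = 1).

1. B_x = 1  [BA · DC = 460/3 ∩ 2·signedArea(BCF) = 30]
2. B_y = -4  [BA · DC = 460/3 ∩ 2·signedArea(BCF) = 30]
   → B = (1, -4)

B = (1, -4)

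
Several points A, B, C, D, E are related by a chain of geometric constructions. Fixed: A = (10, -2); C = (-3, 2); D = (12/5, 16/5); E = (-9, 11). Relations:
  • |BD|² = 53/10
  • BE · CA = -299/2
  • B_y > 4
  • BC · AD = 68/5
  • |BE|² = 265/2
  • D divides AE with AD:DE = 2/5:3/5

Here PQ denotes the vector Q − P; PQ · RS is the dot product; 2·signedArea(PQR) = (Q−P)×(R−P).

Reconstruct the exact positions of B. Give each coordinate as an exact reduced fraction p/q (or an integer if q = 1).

1. B_x = 1/2  [BC · AD = 68/5 ∩ BE · CA = -299/2]
2. B_y = 9/2  [BC · AD = 68/5 ∩ BE · CA = -299/2]
   → B = (1/2, 9/2)

B = (1/2, 9/2)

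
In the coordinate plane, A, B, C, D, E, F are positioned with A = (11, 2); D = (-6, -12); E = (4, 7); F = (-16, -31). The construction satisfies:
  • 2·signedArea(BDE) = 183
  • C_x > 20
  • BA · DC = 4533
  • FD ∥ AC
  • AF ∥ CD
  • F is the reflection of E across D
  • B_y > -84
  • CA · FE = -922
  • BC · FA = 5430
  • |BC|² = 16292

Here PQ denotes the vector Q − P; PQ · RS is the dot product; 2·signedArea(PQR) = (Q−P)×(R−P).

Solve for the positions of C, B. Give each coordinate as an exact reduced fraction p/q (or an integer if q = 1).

B = (-53, -83)
C = (21, 21)

1. C_x = 21  [AF ∥ CD ∩ FD ∥ AC]
2. C_y = 21  [AF ∥ CD ∩ FD ∥ AC]
   → C = (21, 21)
3. B_x = -53  [BA · DC = 4533 ∩ 2·signedArea(BDE) = 183]
4. B_y = -83  [BA · DC = 4533 ∩ 2·signedArea(BDE) = 183]
   → B = (-53, -83)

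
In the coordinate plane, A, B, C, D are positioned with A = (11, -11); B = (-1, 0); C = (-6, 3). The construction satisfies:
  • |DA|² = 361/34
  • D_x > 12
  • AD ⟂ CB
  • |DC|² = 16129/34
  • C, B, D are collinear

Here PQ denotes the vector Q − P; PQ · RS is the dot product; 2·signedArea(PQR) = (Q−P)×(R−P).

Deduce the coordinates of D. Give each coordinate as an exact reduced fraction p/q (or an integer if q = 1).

1. D_x = 431/34  [C, B, D are collinear ∩ AD ⟂ CB]
2. D_y = -279/34  [C, B, D are collinear ∩ AD ⟂ CB]
   → D = (431/34, -279/34)

D = (431/34, -279/34)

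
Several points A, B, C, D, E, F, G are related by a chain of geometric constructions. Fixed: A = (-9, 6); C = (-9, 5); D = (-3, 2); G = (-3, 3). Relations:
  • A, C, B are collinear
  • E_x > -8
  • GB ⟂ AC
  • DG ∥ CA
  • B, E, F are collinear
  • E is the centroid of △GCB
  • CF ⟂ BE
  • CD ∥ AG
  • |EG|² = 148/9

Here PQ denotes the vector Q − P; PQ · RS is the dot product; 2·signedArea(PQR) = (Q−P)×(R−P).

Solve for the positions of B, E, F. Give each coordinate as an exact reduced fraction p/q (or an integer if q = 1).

1. B_x = -9  [A, C, B are collinear ∩ GB ⟂ AC]
2. B_y = 3  [A, C, B are collinear ∩ GB ⟂ AC]
   → B = (-9, 3)
3. E_x = -7  [E is the centroid of △GCB]
4. E_y = 11/3  [E is the centroid of △GCB]
   → E = (-7, 11/3)
5. F_x = -42/5  [B, E, F are collinear ∩ CF ⟂ BE]
6. F_y = 16/5  [B, E, F are collinear ∩ CF ⟂ BE]
   → F = (-42/5, 16/5)

B = (-9, 3)
E = (-7, 11/3)
F = (-42/5, 16/5)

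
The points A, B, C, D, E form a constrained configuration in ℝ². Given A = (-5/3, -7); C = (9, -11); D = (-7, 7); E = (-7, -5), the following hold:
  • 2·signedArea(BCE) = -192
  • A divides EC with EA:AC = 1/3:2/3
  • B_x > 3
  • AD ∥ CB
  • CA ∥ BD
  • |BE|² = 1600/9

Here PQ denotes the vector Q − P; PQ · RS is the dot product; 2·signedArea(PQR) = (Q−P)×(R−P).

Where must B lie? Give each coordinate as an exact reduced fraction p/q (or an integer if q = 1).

B = (11/3, 3)

1. B_x = 11/3  [CA ∥ BD ∩ AD ∥ CB]
2. B_y = 3  [CA ∥ BD ∩ AD ∥ CB]
   → B = (11/3, 3)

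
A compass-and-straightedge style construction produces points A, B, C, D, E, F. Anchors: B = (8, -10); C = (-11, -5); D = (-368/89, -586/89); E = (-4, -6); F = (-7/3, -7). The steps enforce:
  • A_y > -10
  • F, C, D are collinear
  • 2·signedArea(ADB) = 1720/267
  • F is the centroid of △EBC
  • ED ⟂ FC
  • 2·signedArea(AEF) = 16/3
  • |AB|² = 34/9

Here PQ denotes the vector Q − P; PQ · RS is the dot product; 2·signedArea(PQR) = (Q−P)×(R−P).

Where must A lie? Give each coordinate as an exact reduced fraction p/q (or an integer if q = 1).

A = (19/3, -9)

1. A_x = 19/3  [2·signedArea(AEF) = 16/3 ∩ 2·signedArea(ADB) = 1720/267]
2. A_y = -9  [2·signedArea(AEF) = 16/3 ∩ 2·signedArea(ADB) = 1720/267]
   → A = (19/3, -9)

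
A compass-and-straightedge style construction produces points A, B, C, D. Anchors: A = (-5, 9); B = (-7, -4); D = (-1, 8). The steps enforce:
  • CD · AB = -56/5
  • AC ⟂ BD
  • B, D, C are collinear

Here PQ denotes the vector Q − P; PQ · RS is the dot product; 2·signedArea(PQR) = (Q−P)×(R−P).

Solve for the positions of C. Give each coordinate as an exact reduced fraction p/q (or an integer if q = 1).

1. C_x = -7/5  [B, D, C are collinear ∩ AC ⟂ BD]
2. C_y = 36/5  [B, D, C are collinear ∩ AC ⟂ BD]
   → C = (-7/5, 36/5)

C = (-7/5, 36/5)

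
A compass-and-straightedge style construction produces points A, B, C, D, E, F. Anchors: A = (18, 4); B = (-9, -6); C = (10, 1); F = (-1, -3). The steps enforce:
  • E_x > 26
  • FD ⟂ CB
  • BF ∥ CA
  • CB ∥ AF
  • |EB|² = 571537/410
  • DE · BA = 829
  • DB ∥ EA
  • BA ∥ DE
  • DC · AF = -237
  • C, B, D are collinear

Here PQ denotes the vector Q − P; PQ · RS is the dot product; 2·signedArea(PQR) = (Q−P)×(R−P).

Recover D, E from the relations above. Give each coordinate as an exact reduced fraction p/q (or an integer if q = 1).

1. D_x = -403/410  [C, B, D are collinear ∩ FD ⟂ CB]
2. D_y = -1249/410  [C, B, D are collinear ∩ FD ⟂ CB]
   → D = (-403/410, -1249/410)
3. E_x = 10667/410  [DB ∥ EA ∩ BA ∥ DE]
4. E_y = 2851/410  [DB ∥ EA ∩ BA ∥ DE]
   → E = (10667/410, 2851/410)

D = (-403/410, -1249/410)
E = (10667/410, 2851/410)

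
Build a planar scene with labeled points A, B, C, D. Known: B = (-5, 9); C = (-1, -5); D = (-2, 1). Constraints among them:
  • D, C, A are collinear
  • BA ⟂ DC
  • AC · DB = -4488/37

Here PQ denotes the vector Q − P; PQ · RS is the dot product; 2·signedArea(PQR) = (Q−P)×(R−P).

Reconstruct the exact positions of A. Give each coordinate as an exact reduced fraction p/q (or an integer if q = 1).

A = (-125/37, 343/37)

1. A_x = -125/37  [D, C, A are collinear ∩ BA ⟂ DC]
2. A_y = 343/37  [D, C, A are collinear ∩ BA ⟂ DC]
   → A = (-125/37, 343/37)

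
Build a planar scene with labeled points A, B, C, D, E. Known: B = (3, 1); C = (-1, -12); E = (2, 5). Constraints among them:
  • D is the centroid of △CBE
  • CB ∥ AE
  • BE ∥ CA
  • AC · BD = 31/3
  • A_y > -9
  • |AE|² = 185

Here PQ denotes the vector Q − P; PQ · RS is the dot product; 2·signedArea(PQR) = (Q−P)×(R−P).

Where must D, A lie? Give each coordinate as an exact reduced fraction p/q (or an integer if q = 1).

A = (-2, -8)
D = (4/3, -2)

1. D_x = 4/3  [D is the centroid of △CBE]
2. D_y = -2  [D is the centroid of △CBE]
   → D = (4/3, -2)
3. A_x = -2  [CB ∥ AE ∩ BE ∥ CA]
4. A_y = -8  [CB ∥ AE ∩ BE ∥ CA]
   → A = (-2, -8)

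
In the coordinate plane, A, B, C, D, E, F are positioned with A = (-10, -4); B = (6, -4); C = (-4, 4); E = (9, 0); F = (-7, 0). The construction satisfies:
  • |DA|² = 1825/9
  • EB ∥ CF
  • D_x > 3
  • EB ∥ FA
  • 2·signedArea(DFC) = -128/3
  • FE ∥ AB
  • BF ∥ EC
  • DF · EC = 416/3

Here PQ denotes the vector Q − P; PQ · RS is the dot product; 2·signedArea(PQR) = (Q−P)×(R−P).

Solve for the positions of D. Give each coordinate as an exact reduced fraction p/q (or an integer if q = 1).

D = (11/3, 0)

1. D_x = 11/3  [2·signedArea(DFC) = -128/3 ∩ DF · EC = 416/3]
2. D_y = 0  [2·signedArea(DFC) = -128/3 ∩ DF · EC = 416/3]
   → D = (11/3, 0)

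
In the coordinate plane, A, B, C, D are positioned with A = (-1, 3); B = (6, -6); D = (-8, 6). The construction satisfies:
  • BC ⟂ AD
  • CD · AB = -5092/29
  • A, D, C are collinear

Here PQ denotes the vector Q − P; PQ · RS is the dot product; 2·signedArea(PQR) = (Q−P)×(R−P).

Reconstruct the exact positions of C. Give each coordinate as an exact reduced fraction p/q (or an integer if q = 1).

1. C_x = 237/29  [A, D, C are collinear ∩ BC ⟂ AD]
2. C_y = -27/29  [A, D, C are collinear ∩ BC ⟂ AD]
   → C = (237/29, -27/29)

C = (237/29, -27/29)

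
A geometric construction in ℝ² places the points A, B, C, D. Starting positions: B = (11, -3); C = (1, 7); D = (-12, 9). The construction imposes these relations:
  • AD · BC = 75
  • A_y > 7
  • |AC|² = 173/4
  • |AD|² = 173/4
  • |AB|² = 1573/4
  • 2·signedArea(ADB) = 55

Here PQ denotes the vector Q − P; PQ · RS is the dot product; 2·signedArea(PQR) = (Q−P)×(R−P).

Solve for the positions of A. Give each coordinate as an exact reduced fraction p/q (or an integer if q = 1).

1. A_x = -11/2  [2·signedArea(ADB) = 55 ∩ AD · BC = 75]
2. A_y = 8  [2·signedArea(ADB) = 55 ∩ AD · BC = 75]
   → A = (-11/2, 8)

A = (-11/2, 8)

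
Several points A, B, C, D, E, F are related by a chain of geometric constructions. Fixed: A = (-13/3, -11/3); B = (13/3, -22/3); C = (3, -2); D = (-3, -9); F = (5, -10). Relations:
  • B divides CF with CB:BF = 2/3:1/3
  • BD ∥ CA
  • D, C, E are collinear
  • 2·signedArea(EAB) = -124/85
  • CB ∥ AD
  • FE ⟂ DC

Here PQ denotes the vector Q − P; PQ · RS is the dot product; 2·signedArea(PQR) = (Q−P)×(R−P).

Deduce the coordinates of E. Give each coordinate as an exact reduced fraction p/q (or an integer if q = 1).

E = (-9/85, -478/85)

1. E_x = -9/85  [D, C, E are collinear ∩ FE ⟂ DC]
2. E_y = -478/85  [D, C, E are collinear ∩ FE ⟂ DC]
   → E = (-9/85, -478/85)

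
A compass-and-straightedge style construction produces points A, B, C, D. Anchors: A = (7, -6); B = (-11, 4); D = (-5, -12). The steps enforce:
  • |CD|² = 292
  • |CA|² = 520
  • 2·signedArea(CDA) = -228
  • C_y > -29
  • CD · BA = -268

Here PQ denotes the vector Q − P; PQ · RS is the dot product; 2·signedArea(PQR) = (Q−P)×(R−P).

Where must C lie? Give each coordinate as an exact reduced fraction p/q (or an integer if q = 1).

C = (1, -28)

1. C_x = 1  [2·signedArea(CDA) = -228 ∩ CD · BA = -268]
2. C_y = -28  [2·signedArea(CDA) = -228 ∩ CD · BA = -268]
   → C = (1, -28)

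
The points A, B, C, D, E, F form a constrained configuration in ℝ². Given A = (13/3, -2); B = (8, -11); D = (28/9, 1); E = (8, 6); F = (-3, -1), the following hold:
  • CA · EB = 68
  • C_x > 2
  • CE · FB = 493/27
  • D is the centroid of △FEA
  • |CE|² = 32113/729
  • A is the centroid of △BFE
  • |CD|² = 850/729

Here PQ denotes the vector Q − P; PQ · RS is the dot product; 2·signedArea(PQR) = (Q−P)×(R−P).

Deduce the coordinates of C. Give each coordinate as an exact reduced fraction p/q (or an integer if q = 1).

C = (73/27, 2)

1. C_x = 73/27  [CE · FB = 493/27 ∩ CA · EB = 68]
2. C_y = 2  [CE · FB = 493/27 ∩ CA · EB = 68]
   → C = (73/27, 2)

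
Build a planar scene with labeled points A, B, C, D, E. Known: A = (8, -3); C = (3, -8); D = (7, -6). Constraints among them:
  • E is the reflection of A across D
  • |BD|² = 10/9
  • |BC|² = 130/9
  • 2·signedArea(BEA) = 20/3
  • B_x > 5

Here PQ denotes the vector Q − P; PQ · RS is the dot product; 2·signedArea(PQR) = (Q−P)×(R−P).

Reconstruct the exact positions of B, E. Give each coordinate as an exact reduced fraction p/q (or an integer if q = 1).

1. E_x = 6  [E is the reflection of A across D]
2. E_y = -9  [E is the reflection of A across D]
   → E = (6, -9)
3. B_x = 6  [line -6·x + 2·y + 142/3 = 0 ∩ |BC|² = 130/9]
4. B_y = -17/3  [line -6·x + 2·y + 142/3 = 0 ∩ |BC|² = 130/9]
   → B = (6, -17/3)

B = (6, -17/3)
E = (6, -9)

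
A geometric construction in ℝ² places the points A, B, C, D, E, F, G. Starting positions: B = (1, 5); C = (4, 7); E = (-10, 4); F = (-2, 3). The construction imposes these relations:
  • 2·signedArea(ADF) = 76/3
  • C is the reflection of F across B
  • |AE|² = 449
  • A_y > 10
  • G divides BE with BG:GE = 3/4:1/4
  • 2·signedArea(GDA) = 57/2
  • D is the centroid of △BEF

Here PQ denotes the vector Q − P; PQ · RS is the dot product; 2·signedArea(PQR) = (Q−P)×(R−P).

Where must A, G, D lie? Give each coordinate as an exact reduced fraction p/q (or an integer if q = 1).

A = (10, 11)
D = (-11/3, 4)
G = (-29/4, 17/4)

1. G_x = -29/4  [G divides BE with BG:GE = 3/4:1/4]
2. G_y = 17/4  [G divides BE with BG:GE = 3/4:1/4]
   → G = (-29/4, 17/4)
3. D_x = -11/3  [D is the centroid of △BEF]
4. D_y = 4  [D is the centroid of △BEF]
   → D = (-11/3, 4)
5. A_x = 10  [2·signedArea(ADF) = 76/3 ∩ 2·signedArea(GDA) = 57/2]
6. A_y = 11  [2·signedArea(ADF) = 76/3 ∩ 2·signedArea(GDA) = 57/2]
   → A = (10, 11)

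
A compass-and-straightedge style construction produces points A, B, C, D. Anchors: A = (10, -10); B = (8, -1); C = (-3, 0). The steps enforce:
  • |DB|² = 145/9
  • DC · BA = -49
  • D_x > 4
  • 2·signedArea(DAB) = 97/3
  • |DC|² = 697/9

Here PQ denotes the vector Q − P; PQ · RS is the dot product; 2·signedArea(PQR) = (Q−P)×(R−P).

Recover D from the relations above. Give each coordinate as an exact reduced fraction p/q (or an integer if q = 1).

D = (5, -11/3)

1. D_x = 5  [DC · BA = -49 ∩ 2·signedArea(DAB) = 97/3]
2. D_y = -11/3  [DC · BA = -49 ∩ 2·signedArea(DAB) = 97/3]
   → D = (5, -11/3)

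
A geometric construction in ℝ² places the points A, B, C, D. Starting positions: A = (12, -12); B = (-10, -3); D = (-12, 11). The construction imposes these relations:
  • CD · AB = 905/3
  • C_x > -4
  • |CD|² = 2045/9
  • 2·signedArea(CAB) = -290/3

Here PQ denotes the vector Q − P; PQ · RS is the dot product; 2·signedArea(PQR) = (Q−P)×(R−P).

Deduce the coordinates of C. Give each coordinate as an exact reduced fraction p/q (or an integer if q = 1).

C = (-10/3, -4/3)

1. C_x = -10/3  [2·signedArea(CAB) = -290/3 ∩ CD · AB = 905/3]
2. C_y = -4/3  [2·signedArea(CAB) = -290/3 ∩ CD · AB = 905/3]
   → C = (-10/3, -4/3)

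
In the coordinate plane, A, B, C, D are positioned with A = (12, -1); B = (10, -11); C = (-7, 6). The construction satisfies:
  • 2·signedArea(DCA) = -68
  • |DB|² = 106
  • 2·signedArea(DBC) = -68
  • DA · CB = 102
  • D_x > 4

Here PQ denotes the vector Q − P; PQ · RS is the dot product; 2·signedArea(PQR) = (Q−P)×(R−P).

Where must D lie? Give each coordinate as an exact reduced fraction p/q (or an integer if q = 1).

1. D_x = 5  [2·signedArea(DCA) = -68 ∩ 2·signedArea(DBC) = -68]
2. D_y = -2  [2·signedArea(DCA) = -68 ∩ 2·signedArea(DBC) = -68]
   → D = (5, -2)

D = (5, -2)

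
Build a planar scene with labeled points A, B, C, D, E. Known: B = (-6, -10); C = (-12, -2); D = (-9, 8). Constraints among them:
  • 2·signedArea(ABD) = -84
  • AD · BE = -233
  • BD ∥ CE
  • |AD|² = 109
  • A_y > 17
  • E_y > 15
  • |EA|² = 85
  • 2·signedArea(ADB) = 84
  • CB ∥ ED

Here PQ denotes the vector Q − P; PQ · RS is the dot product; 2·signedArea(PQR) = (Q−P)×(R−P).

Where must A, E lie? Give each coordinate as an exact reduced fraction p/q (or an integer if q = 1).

1. A_x = -6  [line 18·x + 3·y + 54 = 0 ∩ |AD|² = 109]
2. A_y = 18  [line 18·x + 3·y + 54 = 0 ∩ |AD|² = 109]
   → A = (-6, 18)
3. E_x = -15  [CB ∥ ED ∩ BD ∥ CE]
4. E_y = 16  [CB ∥ ED ∩ BD ∥ CE]
   → E = (-15, 16)

A = (-6, 18)
E = (-15, 16)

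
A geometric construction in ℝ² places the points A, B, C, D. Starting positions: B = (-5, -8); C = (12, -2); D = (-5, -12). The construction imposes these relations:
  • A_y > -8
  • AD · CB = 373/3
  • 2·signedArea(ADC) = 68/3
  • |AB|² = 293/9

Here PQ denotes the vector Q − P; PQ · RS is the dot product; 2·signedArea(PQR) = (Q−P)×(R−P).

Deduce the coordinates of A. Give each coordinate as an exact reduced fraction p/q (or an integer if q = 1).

A = (2/3, -22/3)

1. A_x = 2/3  [AD · CB = 373/3 ∩ 2·signedArea(ADC) = 68/3]
2. A_y = -22/3  [AD · CB = 373/3 ∩ 2·signedArea(ADC) = 68/3]
   → A = (2/3, -22/3)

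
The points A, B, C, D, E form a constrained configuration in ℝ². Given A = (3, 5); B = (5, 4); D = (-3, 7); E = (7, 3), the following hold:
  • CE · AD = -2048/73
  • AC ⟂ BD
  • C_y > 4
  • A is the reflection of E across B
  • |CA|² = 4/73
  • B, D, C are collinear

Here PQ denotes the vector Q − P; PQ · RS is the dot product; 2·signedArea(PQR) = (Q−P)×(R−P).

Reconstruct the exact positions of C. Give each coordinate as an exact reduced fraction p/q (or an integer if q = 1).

1. C_x = 213/73  [B, D, C are collinear ∩ AC ⟂ BD]
2. C_y = 349/73  [B, D, C are collinear ∩ AC ⟂ BD]
   → C = (213/73, 349/73)

C = (213/73, 349/73)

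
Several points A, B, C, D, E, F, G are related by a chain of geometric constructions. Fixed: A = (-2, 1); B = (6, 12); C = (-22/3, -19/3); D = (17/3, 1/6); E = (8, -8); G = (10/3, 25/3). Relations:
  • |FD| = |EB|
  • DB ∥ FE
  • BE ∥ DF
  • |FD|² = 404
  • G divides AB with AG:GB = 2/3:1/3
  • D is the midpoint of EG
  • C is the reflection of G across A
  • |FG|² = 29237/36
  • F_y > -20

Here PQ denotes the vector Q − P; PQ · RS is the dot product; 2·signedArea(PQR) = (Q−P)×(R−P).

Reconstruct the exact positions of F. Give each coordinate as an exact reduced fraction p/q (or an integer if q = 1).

F = (23/3, -119/6)

1. F_x = 23/3  [DB ∥ FE ∩ BE ∥ DF]
2. F_y = -119/6  [DB ∥ FE ∩ BE ∥ DF]
   → F = (23/3, -119/6)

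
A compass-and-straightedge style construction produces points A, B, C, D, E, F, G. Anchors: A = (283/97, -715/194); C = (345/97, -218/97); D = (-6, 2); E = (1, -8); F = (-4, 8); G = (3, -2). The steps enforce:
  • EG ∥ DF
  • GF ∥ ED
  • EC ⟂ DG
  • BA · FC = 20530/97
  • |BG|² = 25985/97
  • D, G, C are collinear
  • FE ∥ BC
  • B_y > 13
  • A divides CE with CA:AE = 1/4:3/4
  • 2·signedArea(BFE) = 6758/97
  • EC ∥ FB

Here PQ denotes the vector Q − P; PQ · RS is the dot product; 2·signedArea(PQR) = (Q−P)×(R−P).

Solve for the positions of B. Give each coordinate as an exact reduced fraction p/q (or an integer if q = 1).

1. B_x = -140/97  [FE ∥ BC ∩ EC ∥ FB]
2. B_y = 1334/97  [FE ∥ BC ∩ EC ∥ FB]
   → B = (-140/97, 1334/97)

B = (-140/97, 1334/97)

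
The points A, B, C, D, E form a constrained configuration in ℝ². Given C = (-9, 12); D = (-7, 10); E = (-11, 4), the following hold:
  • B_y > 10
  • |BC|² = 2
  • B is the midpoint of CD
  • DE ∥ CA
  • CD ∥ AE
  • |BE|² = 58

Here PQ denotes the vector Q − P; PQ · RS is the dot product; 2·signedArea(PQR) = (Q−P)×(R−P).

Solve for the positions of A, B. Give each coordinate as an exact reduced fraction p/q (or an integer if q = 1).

1. A_x = -13  [CD ∥ AE ∩ DE ∥ CA]
2. A_y = 6  [CD ∥ AE ∩ DE ∥ CA]
   → A = (-13, 6)
3. B_x = -8  [B is the midpoint of CD]
4. B_y = 11  [B is the midpoint of CD]
   → B = (-8, 11)

A = (-13, 6)
B = (-8, 11)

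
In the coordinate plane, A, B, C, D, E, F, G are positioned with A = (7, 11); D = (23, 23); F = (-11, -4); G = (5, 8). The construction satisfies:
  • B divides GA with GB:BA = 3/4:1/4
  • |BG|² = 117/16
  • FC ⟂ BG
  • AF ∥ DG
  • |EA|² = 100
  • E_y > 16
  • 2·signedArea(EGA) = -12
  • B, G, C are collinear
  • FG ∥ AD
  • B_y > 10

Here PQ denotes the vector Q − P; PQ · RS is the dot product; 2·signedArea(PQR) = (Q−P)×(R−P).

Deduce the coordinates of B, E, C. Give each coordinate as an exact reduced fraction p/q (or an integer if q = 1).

B = (13/2, 41/4)
C = (-71/13, -100/13)
E = (15, 17)

1. B_x = 13/2  [B divides GA with GB:BA = 3/4:1/4]
2. B_y = 41/4  [B divides GA with GB:BA = 3/4:1/4]
   → B = (13/2, 41/4)
3. E_x = 15  [line -3·x + 2·y + 11 = 0 ∩ |EA|² = 100]
4. E_y = 17  [line -3·x + 2·y + 11 = 0 ∩ |EA|² = 100]
   → E = (15, 17)
5. C_x = -71/13  [B, G, C are collinear ∩ FC ⟂ BG]
6. C_y = -100/13  [B, G, C are collinear ∩ FC ⟂ BG]
   → C = (-71/13, -100/13)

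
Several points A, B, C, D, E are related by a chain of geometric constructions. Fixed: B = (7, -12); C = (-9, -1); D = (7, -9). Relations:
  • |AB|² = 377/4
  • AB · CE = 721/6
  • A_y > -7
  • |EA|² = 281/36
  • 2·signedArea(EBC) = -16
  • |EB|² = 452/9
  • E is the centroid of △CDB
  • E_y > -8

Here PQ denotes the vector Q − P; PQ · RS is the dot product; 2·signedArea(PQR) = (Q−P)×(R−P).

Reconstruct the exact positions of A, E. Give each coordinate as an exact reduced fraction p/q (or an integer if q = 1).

1. E_x = 5/3  [E is the centroid of △CDB]
2. E_y = -22/3  [E is the centroid of △CDB]
   → E = (5/3, -22/3)
3. A_x = -1  [line -32/3·x + 19/3·y + 61/2 = 0 ∩ |AB|² = 377/4]
4. A_y = -13/2  [line -32/3·x + 19/3·y + 61/2 = 0 ∩ |AB|² = 377/4]
   → A = (-1, -13/2)

A = (-1, -13/2)
E = (5/3, -22/3)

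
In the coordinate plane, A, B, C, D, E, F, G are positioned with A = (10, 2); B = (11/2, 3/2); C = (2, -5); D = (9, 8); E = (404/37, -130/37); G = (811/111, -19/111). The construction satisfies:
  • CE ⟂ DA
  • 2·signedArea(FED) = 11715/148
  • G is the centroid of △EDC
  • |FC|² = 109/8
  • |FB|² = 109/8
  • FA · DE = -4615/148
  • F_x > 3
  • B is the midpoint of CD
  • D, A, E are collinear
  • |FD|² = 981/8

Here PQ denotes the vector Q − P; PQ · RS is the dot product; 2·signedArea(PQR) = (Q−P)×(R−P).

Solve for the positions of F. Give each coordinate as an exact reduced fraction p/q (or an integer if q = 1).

F = (15/4, -7/4)

1. F_x = 15/4  [FA · DE = -4615/148 ∩ 2·signedArea(FED) = 11715/148]
2. F_y = -7/4  [FA · DE = -4615/148 ∩ 2·signedArea(FED) = 11715/148]
   → F = (15/4, -7/4)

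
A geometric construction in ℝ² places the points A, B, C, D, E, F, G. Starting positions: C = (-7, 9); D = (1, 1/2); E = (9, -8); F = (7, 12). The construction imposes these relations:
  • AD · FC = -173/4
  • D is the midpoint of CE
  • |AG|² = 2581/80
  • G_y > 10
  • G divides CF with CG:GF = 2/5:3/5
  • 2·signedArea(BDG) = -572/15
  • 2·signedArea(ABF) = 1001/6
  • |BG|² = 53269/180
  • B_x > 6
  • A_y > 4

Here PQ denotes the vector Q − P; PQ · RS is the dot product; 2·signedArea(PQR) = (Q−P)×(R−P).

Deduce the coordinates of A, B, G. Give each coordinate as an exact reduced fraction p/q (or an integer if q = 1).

1. G_x = -7/5  [G divides CF with CG:GF = 2/5:3/5]
2. G_y = 51/5  [G divides CF with CG:GF = 2/5:3/5]
   → G = (-7/5, 51/5)
3. B_x = 19/3  [line -97/10·x + -12/5·y + 1471/30 = 0 ∩ |BG|² = 53269/180]
4. B_y = -31/6  [line -97/10·x + -12/5·y + 1471/30 = 0 ∩ |BG|² = 53269/180]
   → B = (19/3, -31/6)
5. A_x = -3  [AD · FC = -173/4 ∩ 2·signedArea(ABF) = 1001/6]
6. A_y = 19/4  [AD · FC = -173/4 ∩ 2·signedArea(ABF) = 1001/6]
   → A = (-3, 19/4)

A = (-3, 19/4)
B = (19/3, -31/6)
G = (-7/5, 51/5)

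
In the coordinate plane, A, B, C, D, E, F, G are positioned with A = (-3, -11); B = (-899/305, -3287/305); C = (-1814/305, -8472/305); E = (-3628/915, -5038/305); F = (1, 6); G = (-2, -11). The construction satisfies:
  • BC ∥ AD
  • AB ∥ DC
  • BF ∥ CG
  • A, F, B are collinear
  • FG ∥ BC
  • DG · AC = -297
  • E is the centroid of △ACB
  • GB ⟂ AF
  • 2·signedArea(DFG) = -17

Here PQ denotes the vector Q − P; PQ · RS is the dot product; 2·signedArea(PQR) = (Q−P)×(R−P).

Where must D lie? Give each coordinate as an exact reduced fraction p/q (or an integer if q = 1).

D = (-6, -28)

1. D_x = -6  [AB ∥ DC ∩ BC ∥ AD]
2. D_y = -28  [AB ∥ DC ∩ BC ∥ AD]
   → D = (-6, -28)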